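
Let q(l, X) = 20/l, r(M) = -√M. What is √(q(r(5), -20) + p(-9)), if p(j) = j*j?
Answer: √(81 - 4*√5) ≈ 8.4886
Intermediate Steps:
p(j) = j²
√(q(r(5), -20) + p(-9)) = √(20/((-√5)) + (-9)²) = √(20*(-√5/5) + 81) = √(-4*√5 + 81) = √(81 - 4*√5)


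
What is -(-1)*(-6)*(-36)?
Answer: 216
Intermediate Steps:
-(-1)*(-6)*(-36) = -1*6*(-36) = -6*(-36) = 216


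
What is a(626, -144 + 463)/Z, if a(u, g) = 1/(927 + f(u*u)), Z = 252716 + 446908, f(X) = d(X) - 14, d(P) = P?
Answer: 1/274804611336 ≈ 3.6390e-12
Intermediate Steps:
f(X) = -14 + X (f(X) = X - 14 = -14 + X)
Z = 699624
a(u, g) = 1/(913 + u²) (a(u, g) = 1/(927 + (-14 + u*u)) = 1/(927 + (-14 + u²)) = 1/(913 + u²))
a(626, -144 + 463)/Z = 1/((913 + 626²)*699624) = (1/699624)/(913 + 391876) = (1/699624)/392789 = (1/392789)*(1/699624) = 1/274804611336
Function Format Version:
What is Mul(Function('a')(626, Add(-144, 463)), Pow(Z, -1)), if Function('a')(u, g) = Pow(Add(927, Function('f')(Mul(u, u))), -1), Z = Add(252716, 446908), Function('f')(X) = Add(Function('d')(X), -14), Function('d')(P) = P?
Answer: Rational(1, 274804611336) ≈ 3.6390e-12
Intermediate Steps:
Function('f')(X) = Add(-14, X) (Function('f')(X) = Add(X, -14) = Add(-14, X))
Z = 699624
Function('a')(u, g) = Pow(Add(913, Pow(u, 2)), -1) (Function('a')(u, g) = Pow(Add(927, Add(-14, Mul(u, u))), -1) = Pow(Add(927, Add(-14, Pow(u, 2))), -1) = Pow(Add(913, Pow(u, 2)), -1))
Mul(Function('a')(626, Add(-144, 463)), Pow(Z, -1)) = Mul(Pow(Add(913, Pow(626, 2)), -1), Pow(699624, -1)) = Mul(Pow(Add(913, 391876), -1), Rational(1, 699624)) = Mul(Pow(392789, -1), Rational(1, 699624)) = Mul(Rational(1, 392789), Rational(1, 699624)) = Rational(1, 274804611336)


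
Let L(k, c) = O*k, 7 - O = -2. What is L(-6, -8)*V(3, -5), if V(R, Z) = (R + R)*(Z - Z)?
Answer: 0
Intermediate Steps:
O = 9 (O = 7 - 1*(-2) = 7 + 2 = 9)
V(R, Z) = 0 (V(R, Z) = (2*R)*0 = 0)
L(k, c) = 9*k
L(-6, -8)*V(3, -5) = (9*(-6))*0 = -54*0 = 0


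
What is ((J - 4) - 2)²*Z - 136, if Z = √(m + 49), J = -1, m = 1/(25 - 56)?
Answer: -136 + 49*√47058/31 ≈ 206.89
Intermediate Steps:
m = -1/31 (m = 1/(-31) = -1/31 ≈ -0.032258)
Z = √47058/31 (Z = √(-1/31 + 49) = √(1518/31) = √47058/31 ≈ 6.9977)
((J - 4) - 2)²*Z - 136 = ((-1 - 4) - 2)²*(√47058/31) - 136 = (-5 - 2)²*(√47058/31) - 136 = (-7)²*(√47058/31) - 136 = 49*(√47058/31) - 136 = 49*√47058/31 - 136 = -136 + 49*√47058/31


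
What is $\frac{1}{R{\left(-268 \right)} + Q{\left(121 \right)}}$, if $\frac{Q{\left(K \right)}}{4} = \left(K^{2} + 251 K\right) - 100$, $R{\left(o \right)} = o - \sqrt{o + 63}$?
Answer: $\frac{35876}{6435436921} + \frac{i \sqrt{205}}{32177184605} \approx 5.5748 \cdot 10^{-6} + 4.4497 \cdot 10^{-10} i$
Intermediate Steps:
$R{\left(o \right)} = o - \sqrt{63 + o}$
$Q{\left(K \right)} = -400 + 4 K^{2} + 1004 K$ ($Q{\left(K \right)} = 4 \left(\left(K^{2} + 251 K\right) - 100\right) = 4 \left(-100 + K^{2} + 251 K\right) = -400 + 4 K^{2} + 1004 K$)
$\frac{1}{R{\left(-268 \right)} + Q{\left(121 \right)}} = \frac{1}{\left(-268 - \sqrt{63 - 268}\right) + \left(-400 + 4 \cdot 121^{2} + 1004 \cdot 121\right)} = \frac{1}{\left(-268 - \sqrt{-205}\right) + \left(-400 + 4 \cdot 14641 + 121484\right)} = \frac{1}{\left(-268 - i \sqrt{205}\right) + \left(-400 + 58564 + 121484\right)} = \frac{1}{\left(-268 - i \sqrt{205}\right) + 179648} = \frac{1}{179380 - i \sqrt{205}}$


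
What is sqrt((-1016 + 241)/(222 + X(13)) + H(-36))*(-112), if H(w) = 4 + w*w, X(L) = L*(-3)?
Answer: -560*sqrt(1735755)/183 ≈ -4031.6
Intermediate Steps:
X(L) = -3*L
H(w) = 4 + w**2
sqrt((-1016 + 241)/(222 + X(13)) + H(-36))*(-112) = sqrt((-1016 + 241)/(222 - 3*13) + (4 + (-36)**2))*(-112) = sqrt(-775/(222 - 39) + (4 + 1296))*(-112) = sqrt(-775/183 + 1300)*(-112) = sqrt(237125/183)*(-112) = (5*sqrt(1735755)/183)*(-112) = -560*sqrt(1735755)/183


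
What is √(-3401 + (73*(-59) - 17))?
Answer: 5*I*√309 ≈ 87.892*I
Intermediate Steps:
√(-3401 + (73*(-59) - 17)) = √(-3401 + (-4307 - 17)) = √(-3401 - 4324) = √(-7725) = 5*I*√309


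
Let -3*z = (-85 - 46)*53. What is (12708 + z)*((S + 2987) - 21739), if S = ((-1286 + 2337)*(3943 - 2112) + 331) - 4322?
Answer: 85701119746/3 ≈ 2.8567e+10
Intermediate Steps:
S = 1920390 (S = (1051*1831 + 331) - 4322 = (1924381 + 331) - 4322 = 1924712 - 4322 = 1920390)
z = 6943/3 (z = -(-85 - 46)*53/3 = -(-131)*53/3 = -1/3*(-6943) = 6943/3 ≈ 2314.3)
(12708 + z)*((S + 2987) - 21739) = (12708 + 6943/3)*((1920390 + 2987) - 21739) = 45067*(1923377 - 21739)/3 = (45067/3)*1901638 = 85701119746/3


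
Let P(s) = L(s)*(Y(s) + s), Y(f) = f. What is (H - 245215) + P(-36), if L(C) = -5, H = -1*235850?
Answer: -480705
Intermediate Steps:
H = -235850
P(s) = -10*s (P(s) = -5*(s + s) = -10*s)
(H - 245215) + P(-36) = (-235850 - 245215) - 10*(-36) = -481065 + 360 = -480705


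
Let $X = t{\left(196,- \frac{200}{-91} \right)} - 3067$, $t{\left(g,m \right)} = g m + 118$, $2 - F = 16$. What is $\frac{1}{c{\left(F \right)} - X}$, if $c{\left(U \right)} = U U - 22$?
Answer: $\frac{13}{34999} \approx 0.00037144$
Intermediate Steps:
$F = -14$ ($F = 2 - 16 = -14$)
$t{\left(g,m \right)} = 118 + g m$
$X = - \frac{32737}{13}$ ($X = \left(118 + 196 \left(- \frac{200}{-91}\right)\right) - 3067 = \left(118 + 196 \left(\left(-200\right) \left(- \frac{1}{91}\right)\right)\right) - 3067 = \left(118 + 196 \cdot \frac{200}{91}\right) - 3067 = \left(118 + \frac{5600}{13}\right) - 3067 = \frac{7134}{13} - 3067 = - \frac{32737}{13} \approx -2518.2$)
$c{\left(U \right)} = -22 + U^{2}$ ($c{\left(U \right)} = U^{2} - 22 = -22 + U^{2}$)
$\frac{1}{c{\left(F \right)} - X} = \frac{1}{\left(-22 + \left(-14\right)^{2}\right) - - \frac{32737}{13}} = \frac{1}{\left(-22 + 196\right) + \frac{32737}{13}} = \frac{1}{174 + \frac{32737}{13}} = \frac{1}{\frac{34999}{13}} = \frac{13}{34999}$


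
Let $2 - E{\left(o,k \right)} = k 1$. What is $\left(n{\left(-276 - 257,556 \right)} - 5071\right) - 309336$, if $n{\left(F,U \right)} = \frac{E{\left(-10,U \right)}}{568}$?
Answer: $- \frac{89291865}{284} \approx -3.1441 \cdot 10^{5}$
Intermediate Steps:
$E{\left(o,k \right)} = 2 - k$ ($E{\left(o,k \right)} = 2 - k 1 = 2 - k$)
$n{\left(F,U \right)} = \frac{1}{284} - \frac{U}{568}$ ($n{\left(F,U \right)} = \frac{2 - U}{568} = \left(2 - U\right) \frac{1}{568} = \frac{1}{284} - \frac{U}{568}$)
$\left(n{\left(-276 - 257,556 \right)} - 5071\right) - 309336 = \left(\left(\frac{1}{284} - \frac{139}{142}\right) - 5071\right) - 309336 = \left(- \frac{277}{284} - 5071\right) - 309336 = - \frac{1440441}{284} - 309336 = - \frac{89291865}{284}$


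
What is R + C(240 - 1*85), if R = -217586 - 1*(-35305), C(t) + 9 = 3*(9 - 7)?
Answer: -182284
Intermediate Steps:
C(t) = -3 (C(t) = -9 + 3*(9 - 7) = -9 + 3*2 = -9 + 6 = -3)
R = -182281 (R = -217586 + 35305 = -182281)
R + C(240 - 1*85) = -182281 - 3 = -182284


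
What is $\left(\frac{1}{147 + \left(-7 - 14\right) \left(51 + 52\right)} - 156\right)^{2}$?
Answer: $\frac{98908363009}{4064256} \approx 24336.0$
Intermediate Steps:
$\left(\frac{1}{147 + \left(-7 - 14\right) \left(51 + 52\right)} - 156\right)^{2} = \left(\frac{1}{147 - 2163} - 156\right)^{2} = \left(\frac{1}{-2016} - 156\right)^{2} = \left(- \frac{1}{2016} - 156\right)^{2} = \left(- \frac{314497}{2016}\right)^{2} = \frac{98908363009}{4064256}$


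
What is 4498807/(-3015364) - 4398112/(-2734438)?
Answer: 480099888651/4122662952716 ≈ 0.11645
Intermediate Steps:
4498807/(-3015364) - 4398112/(-2734438) = 4498807*(-1/3015364) - 4398112*(-1/2734438) = -4498807/3015364 + 2199056/1367219 = 480099888651/4122662952716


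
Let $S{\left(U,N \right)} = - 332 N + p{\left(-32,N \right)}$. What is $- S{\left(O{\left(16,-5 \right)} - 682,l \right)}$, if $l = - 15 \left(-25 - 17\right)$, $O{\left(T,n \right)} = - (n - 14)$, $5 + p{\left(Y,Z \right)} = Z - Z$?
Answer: $209165$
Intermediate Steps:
$p{\left(Y,Z \right)} = -5$ ($p{\left(Y,Z \right)} = -5 + \left(Z - Z\right) = -5 + 0 = -5$)
$O{\left(T,n \right)} = 14 - n$ ($O{\left(T,n \right)} = - (n - 14) = - (-14 + n) = 14 - n$)
$l = 630$ ($l = \left(-15\right) \left(-42\right) = 630$)
$S{\left(U,N \right)} = -5 - 332 N$ ($S{\left(U,N \right)} = - 332 N - 5 = -5 - 332 N$)
$- S{\left(O{\left(16,-5 \right)} - 682,l \right)} = - (-5 - 209160) = \left(-1\right) \left(-209165\right) = 209165$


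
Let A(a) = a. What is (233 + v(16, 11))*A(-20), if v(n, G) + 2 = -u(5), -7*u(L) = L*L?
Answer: -32840/7 ≈ -4691.4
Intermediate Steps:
u(L) = -L²/7 (u(L) = -L*L/7 = -L²/7)
v(n, G) = 11/7 (v(n, G) = -2 - (-1)*5²/7 = -2 - (-1)*25/7 = -2 - 1*(-25/7) = -2 + 25/7 = 11/7)
(233 + v(16, 11))*A(-20) = (233 + 11/7)*(-20) = (1642/7)*(-20) = -32840/7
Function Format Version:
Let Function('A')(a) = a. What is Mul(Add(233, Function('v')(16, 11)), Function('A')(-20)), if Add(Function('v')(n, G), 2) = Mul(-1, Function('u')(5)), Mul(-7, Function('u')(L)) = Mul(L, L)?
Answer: Rational(-32840, 7) ≈ -4691.4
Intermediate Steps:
Function('u')(L) = Mul(Rational(-1, 7), Pow(L, 2)) (Function('u')(L) = Mul(Rational(-1, 7), Mul(L, L)) = Mul(Rational(-1, 7), Pow(L, 2)))
Function('v')(n, G) = Rational(11, 7) (Function('v')(n, G) = Add(-2, Mul(-1, Mul(Rational(-1, 7), Pow(5, 2)))) = Add(-2, Mul(-1, Mul(Rational(-1, 7), 25))) = Add(-2, Mul(-1, Rational(-25, 7))) = Add(-2, Rational(25, 7)) = Rational(11, 7))
Mul(Add(233, Function('v')(16, 11)), Function('A')(-20)) = Mul(Add(233, Rational(11, 7)), -20) = Mul(Rational(1642, 7), -20) = Rational(-32840, 7)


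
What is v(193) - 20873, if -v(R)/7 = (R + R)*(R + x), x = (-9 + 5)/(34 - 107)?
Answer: -39603015/73 ≈ -5.4251e+5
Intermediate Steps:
x = 4/73 (x = -4/(-73) = -4*(-1/73) = 4/73 ≈ 0.054795)
v(R) = -14*R*(4/73 + R) (v(R) = -7*(R + R)*(R + 4/73) = -7*2*R*(4/73 + R) = -14*R*(4/73 + R))
v(193) - 20873 = -14/73*193*(4 + 73*193) - 20873 = -14/73*193*(4 + 14089) - 20873 = -14/73*193*14093 - 20873 = -38079286/73 - 20873 = -39603015/73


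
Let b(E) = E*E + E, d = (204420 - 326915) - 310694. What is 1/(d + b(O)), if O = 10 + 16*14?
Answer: -1/378199 ≈ -2.6441e-6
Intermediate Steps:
d = -433189 (d = -122495 - 310694 = -433189)
O = 234 (O = 10 + 224 = 234)
b(E) = E + E² (b(E) = E² + E = E + E²)
1/(d + b(O)) = 1/(-433189 + 234*(1 + 234)) = 1/(-433189 + 234*235) = 1/(-433189 + 54990) = 1/(-378199) = -1/378199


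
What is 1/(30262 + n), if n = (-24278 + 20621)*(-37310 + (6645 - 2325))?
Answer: 1/120674692 ≈ 8.2867e-9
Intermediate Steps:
n = 120644430 (n = -3657*(-37310 + 4320) = -3657*(-32990) = 120644430)
1/(30262 + n) = 1/(30262 + 120644430) = 1/120674692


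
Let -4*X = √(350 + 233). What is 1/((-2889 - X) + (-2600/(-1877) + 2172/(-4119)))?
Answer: -306907967500908112/886389956897589971721 - 26566210594564*√583/886389956897589971721 ≈ -0.00034697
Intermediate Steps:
X = -√583/4 (X = -√(350 + 233)/4 = -√583/4 ≈ -6.0363)
1/((-2889 - X) + (-2600/(-1877) + 2172/(-4119))) = 1/((-2889 - (-1)*√583/4) + (-2600/(-1877) + 2172/(-4119))) = 1/((-2889 + √583/4) + (-2600*(-1/1877) + 2172*(-1/4119))) = 1/((-2889 + √583/4) + (2600/1877 - 724/1373)) = 1/((-2889 + √583/4) + 2210852/2577121) = 1/(-7443091717/2577121 + √583/4)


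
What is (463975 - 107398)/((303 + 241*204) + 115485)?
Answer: 118859/54984 ≈ 2.1617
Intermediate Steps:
(463975 - 107398)/((303 + 241*204) + 115485) = 356577/((303 + 49164) + 115485) = 356577/(49467 + 115485) = 356577/164952 = 356577*(1/164952) = 118859/54984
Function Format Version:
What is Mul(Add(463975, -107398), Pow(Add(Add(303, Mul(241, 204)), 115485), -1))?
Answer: Rational(118859, 54984) ≈ 2.1617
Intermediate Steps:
Mul(Add(463975, -107398), Pow(Add(Add(303, Mul(241, 204)), 115485), -1)) = Mul(356577, Pow(Add(Add(303, 49164), 115485), -1)) = Mul(356577, Pow(Add(49467, 115485), -1)) = Mul(356577, Pow(164952, -1)) = Mul(356577, Rational(1, 164952)) = Rational(118859, 54984)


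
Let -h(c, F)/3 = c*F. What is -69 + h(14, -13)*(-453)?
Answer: -247407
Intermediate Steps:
h(c, F) = -3*F*c (h(c, F) = -3*c*F = -3*F*c)
-69 + h(14, -13)*(-453) = -69 - 3*(-13)*14*(-453) = -69 + 546*(-453) = -69 - 247338 = -247407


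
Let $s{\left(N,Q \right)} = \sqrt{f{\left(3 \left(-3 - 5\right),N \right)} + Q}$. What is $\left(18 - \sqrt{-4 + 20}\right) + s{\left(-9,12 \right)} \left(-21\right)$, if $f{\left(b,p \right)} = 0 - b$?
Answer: $-112$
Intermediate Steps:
$f{\left(b,p \right)} = - b$
$s{\left(N,Q \right)} = \sqrt{24 + Q}$ ($s{\left(N,Q \right)} = \sqrt{- 3 \left(-3 - 5\right) + Q} = \sqrt{- 3 \left(-8\right) + Q} = \sqrt{\left(-1\right) \left(-24\right) + Q} = \sqrt{24 + Q}$)
$\left(18 - \sqrt{-4 + 20}\right) + s{\left(-9,12 \right)} \left(-21\right) = \left(18 - \sqrt{-4 + 20}\right) + \sqrt{24 + 12} \left(-21\right) = \left(18 - \sqrt{16}\right) + \sqrt{36} \left(-21\right) = \left(18 - 4\right) + 6 \left(-21\right) = \left(18 - 4\right) - 126 = 14 - 126 = -112$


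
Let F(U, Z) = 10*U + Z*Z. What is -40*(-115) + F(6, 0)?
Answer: 4660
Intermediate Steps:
F(U, Z) = Z**2 + 10*U (F(U, Z) = 10*U + Z**2 = Z**2 + 10*U)
-40*(-115) + F(6, 0) = -40*(-115) + (0**2 + 10*6) = 4600 + (0 + 60) = 4600 + 60 = 4660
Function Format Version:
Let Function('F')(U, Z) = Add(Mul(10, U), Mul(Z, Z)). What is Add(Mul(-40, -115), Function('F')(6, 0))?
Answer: 4660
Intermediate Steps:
Function('F')(U, Z) = Add(Pow(Z, 2), Mul(10, U)) (Function('F')(U, Z) = Add(Mul(10, U), Pow(Z, 2)) = Add(Pow(Z, 2), Mul(10, U)))
Add(Mul(-40, -115), Function('F')(6, 0)) = Add(Mul(-40, -115), Add(Pow(0, 2), Mul(10, 6))) = Add(4600, Add(0, 60)) = Add(4600, 60) = 4660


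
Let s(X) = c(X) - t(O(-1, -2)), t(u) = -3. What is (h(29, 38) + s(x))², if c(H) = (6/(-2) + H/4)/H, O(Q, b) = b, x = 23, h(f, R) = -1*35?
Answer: 8602489/8464 ≈ 1016.4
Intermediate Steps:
h(f, R) = -35
c(H) = (-3 + H/4)/H (c(H) = (6*(-½) + H*(¼))/H = (-3 + H/4)/H)
s(X) = 3 + (-12 + X)/(4*X) (s(X) = (-12 + X)/(4*X) - 1*(-3) = (-12 + X)/(4*X) + 3 = 3 + (-12 + X)/(4*X))
(h(29, 38) + s(x))² = (-35 + (13/4 - 3/23))² = (-35 + 287/92)² = (-2933/92)² = 8602489/8464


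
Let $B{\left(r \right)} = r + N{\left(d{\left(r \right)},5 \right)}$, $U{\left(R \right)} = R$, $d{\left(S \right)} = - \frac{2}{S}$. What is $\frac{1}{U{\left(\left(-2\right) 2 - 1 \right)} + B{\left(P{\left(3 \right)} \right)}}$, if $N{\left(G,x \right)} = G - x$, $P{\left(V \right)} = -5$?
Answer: $- \frac{5}{73} \approx -0.068493$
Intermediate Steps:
$B{\left(r \right)} = -5 + r - \frac{2}{r}$ ($B{\left(r \right)} = r - \left(5 + \frac{2}{r}\right) = -5 + r - \frac{2}{r}$)
$\frac{1}{U{\left(\left(-2\right) 2 - 1 \right)} + B{\left(P{\left(3 \right)} \right)}} = \frac{1}{\left(\left(-2\right) 2 - 1\right) - \left(10 - \frac{2}{5}\right)} = \frac{1}{\left(-4 - 1\right) - \frac{48}{5}} = \frac{1}{-5 - \frac{48}{5}} = \frac{1}{- \frac{73}{5}} = - \frac{5}{73}$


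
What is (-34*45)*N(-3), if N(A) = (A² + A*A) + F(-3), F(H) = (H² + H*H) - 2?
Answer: -52020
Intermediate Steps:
F(H) = -2 + 2*H² (F(H) = (H² + H²) - 2 = 2*H² - 2 = -2 + 2*H²)
N(A) = 16 + 2*A² (N(A) = (A² + A*A) + (-2 + 2*(-3)²) = (A² + A²) + (-2 + 2*9) = 2*A² + (-2 + 18) = 2*A² + 16 = 16 + 2*A²)
(-34*45)*N(-3) = (-34*45)*(16 + 2*(-3)²) = -1530*(16 + 2*9) = -1530*(16 + 18) = -1530*34 = -52020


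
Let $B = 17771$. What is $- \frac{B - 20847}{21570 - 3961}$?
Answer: $\frac{3076}{17609} \approx 0.17468$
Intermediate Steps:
$- \frac{B - 20847}{21570 - 3961} = - \frac{17771 - 20847}{21570 - 3961} = - \frac{-3076}{17609} = \left(-1\right) \left(- \frac{3076}{17609}\right) = \frac{3076}{17609}$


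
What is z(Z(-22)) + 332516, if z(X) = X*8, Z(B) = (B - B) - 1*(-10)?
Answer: 332596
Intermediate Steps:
Z(B) = 10 (Z(B) = 0 + 10 = 10)
z(X) = 8*X
z(Z(-22)) + 332516 = 8*10 + 332516 = 80 + 332516 = 332596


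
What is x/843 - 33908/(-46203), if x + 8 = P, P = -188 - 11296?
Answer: -55820048/4327681 ≈ -12.898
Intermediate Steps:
P = -11484
x = -11492 (x = -8 - 11484 = -11492)
x/843 - 33908/(-46203) = -11492/843 - 33908/(-46203) = -11492*1/843 - 33908*(-1/46203) = -11492/843 + 33908/46203 = -55820048/4327681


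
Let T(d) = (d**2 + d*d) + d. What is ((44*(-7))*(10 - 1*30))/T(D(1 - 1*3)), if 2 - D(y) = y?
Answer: 1540/9 ≈ 171.11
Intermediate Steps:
D(y) = 2 - y
T(d) = d + 2*d**2 (T(d) = (d**2 + d**2) + d = 2*d**2 + d = d + 2*d**2)
((44*(-7))*(10 - 1*30))/T(D(1 - 1*3)) = ((44*(-7))*(10 - 1*30))/(((2 - (1 - 1*3))*(1 + 2*(2 - (1 - 1*3))))) = (-308*(10 - 30))/(((2 - (1 - 3))*(1 + 2*(2 - (1 - 3))))) = (-308*(-20))/(((2 - 1*(-2))*(1 + 2*(2 - 1*(-2))))) = 6160/(((2 + 2)*(1 + 2*(2 + 2)))) = 6160/((4*(1 + 2*4))) = 6160/((4*(1 + 8))) = 6160/((4*9)) = 6160/36 = 6160*(1/36) = 1540/9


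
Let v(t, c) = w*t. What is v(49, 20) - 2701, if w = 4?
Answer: -2505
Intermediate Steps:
v(t, c) = 4*t
v(49, 20) - 2701 = 4*49 - 2701 = 196 - 2701 = -2505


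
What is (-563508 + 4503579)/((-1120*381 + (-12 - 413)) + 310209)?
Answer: -3940071/116936 ≈ -33.694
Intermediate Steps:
(-563508 + 4503579)/((-1120*381 + (-12 - 413)) + 310209) = 3940071/((-426720 - 425) + 310209) = 3940071/(-427145 + 310209) = 3940071/(-116936) = 3940071*(-1/116936) = -3940071/116936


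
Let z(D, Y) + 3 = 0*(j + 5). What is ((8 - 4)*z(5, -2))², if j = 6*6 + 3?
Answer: 144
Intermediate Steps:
j = 39 (j = 36 + 3 = 39)
z(D, Y) = -3 (z(D, Y) = -3 + 0*(39 + 5) = -3 + 0*44 = -3 + 0 = -3)
((8 - 4)*z(5, -2))² = ((8 - 4)*(-3))² = (4*(-3))² = (-12)² = 144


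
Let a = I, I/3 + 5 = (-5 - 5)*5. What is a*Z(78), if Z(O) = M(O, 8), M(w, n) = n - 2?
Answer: -990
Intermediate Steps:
M(w, n) = -2 + n
Z(O) = 6 (Z(O) = -2 + 8 = 6)
I = -165 (I = -15 + 3*((-5 - 5)*5) = -15 + 3*(-10*5) = -15 + 3*(-50) = -15 - 150 = -165)
a = -165
a*Z(78) = -165*6 = -990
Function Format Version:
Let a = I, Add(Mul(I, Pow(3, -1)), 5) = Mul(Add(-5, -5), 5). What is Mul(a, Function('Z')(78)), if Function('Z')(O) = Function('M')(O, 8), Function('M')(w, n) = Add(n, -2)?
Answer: -990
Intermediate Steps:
Function('M')(w, n) = Add(-2, n)
Function('Z')(O) = 6 (Function('Z')(O) = Add(-2, 8) = 6)
I = -165 (I = Add(-15, Mul(3, Mul(Add(-5, -5), 5))) = Add(-15, Mul(3, Mul(-10, 5))) = Add(-15, Mul(3, -50)) = Add(-15, -150) = -165)
a = -165
Mul(a, Function('Z')(78)) = Mul(-165, 6) = -990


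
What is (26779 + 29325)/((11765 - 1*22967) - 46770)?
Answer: -14026/14493 ≈ -0.96778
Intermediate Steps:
(26779 + 29325)/((11765 - 1*22967) - 46770) = 56104/((11765 - 22967) - 46770) = 56104/(-11202 - 46770) = 56104/(-57972) = 56104*(-1/57972) = -14026/14493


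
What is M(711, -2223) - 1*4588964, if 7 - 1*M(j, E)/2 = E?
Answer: -4584504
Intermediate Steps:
M(j, E) = 14 - 2*E
M(711, -2223) - 1*4588964 = (14 - 2*(-2223)) - 1*4588964 = (14 + 4446) - 4588964 = 4460 - 4588964 = -4584504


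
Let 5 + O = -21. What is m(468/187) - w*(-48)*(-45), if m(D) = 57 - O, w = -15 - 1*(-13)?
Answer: 4403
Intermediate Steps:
O = -26 (O = -5 - 21 = -26)
w = -2 (w = -15 + 13 = -2)
m(D) = 83 (m(D) = 57 - 1*(-26) = 57 + 26 = 83)
m(468/187) - w*(-48)*(-45) = 83 - (-2*(-48))*(-45) = 83 - 96*(-45) = 83 - 1*(-4320) = 83 + 4320 = 4403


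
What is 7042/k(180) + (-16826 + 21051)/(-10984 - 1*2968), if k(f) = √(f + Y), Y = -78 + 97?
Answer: -4225/13952 + 7042*√199/199 ≈ 498.89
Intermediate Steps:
Y = 19
k(f) = √(19 + f) (k(f) = √(f + 19) = √(19 + f))
7042/k(180) + (-16826 + 21051)/(-10984 - 1*2968) = 7042/(√(19 + 180)) + (-16826 + 21051)/(-10984 - 1*2968) = 7042/(√199) + 4225/(-10984 - 2968) = 7042*(√199/199) + 4225/(-13952) = 7042*√199/199 + 4225*(-1/13952) = 7042*√199/199 - 4225/13952 = -4225/13952 + 7042*√199/199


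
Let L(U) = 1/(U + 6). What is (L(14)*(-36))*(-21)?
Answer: 189/5 ≈ 37.800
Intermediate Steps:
L(U) = 1/(6 + U)
(L(14)*(-36))*(-21) = (-36/(6 + 14))*(-21) = (-36/20)*(-21) = ((1/20)*(-36))*(-21) = -9/5*(-21) = 189/5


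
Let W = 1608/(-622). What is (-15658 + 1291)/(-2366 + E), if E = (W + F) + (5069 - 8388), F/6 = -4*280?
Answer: 1489379/1286253 ≈ 1.1579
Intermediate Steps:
F = -6720 (F = 6*(-4*280) = 6*(-1120) = -6720)
W = -804/311 (W = 1608*(-1/622) = -804/311 ≈ -2.5852)
E = -3122933/311 (E = (-804/311 - 6720) + (5069 - 8388) = -2090724/311 - 3319 = -3122933/311 ≈ -10042.)
(-15658 + 1291)/(-2366 + E) = (-15658 + 1291)/(-2366 - 3122933/311) = -14367/(-3858759/311) = -14367*(-311/3858759) = 1489379/1286253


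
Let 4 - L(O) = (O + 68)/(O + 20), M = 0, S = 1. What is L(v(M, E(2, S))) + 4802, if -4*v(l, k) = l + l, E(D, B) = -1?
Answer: 24013/5 ≈ 4802.6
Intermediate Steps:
v(l, k) = -l/2 (v(l, k) = -(l + l)/4 = -l/2)
L(O) = 4 - (68 + O)/(20 + O) (L(O) = 4 - (O + 68)/(O + 20) = 4 - (68 + O)/(20 + O))
L(v(M, E(2, S))) + 4802 = 3*(4 - 1/2*0)/(20 - 1/2*0) + 4802 = 3*(4 + 0)/(20 + 0) + 4802 = 3*4/20 + 4802 = 3*(1/20)*4 + 4802 = 3/5 + 4802 = 24013/5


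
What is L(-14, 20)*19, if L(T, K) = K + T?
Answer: 114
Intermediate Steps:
L(-14, 20)*19 = (20 - 14)*19 = 6*19 = 114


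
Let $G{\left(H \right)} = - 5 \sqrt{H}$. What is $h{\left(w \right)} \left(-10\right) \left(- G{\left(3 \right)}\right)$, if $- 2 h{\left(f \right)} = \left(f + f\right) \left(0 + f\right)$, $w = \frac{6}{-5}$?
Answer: $72 \sqrt{3} \approx 124.71$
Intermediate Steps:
$w = - \frac{6}{5}$ ($w = 6 \left(- \frac{1}{5}\right) = - \frac{6}{5} \approx -1.2$)
$h{\left(f \right)} = - f^{2}$ ($h{\left(f \right)} = - \frac{\left(f + f\right) \left(0 + f\right)}{2} = - \frac{2 f f}{2} = - \frac{2 f^{2}}{2} = - f^{2}$)
$h{\left(w \right)} \left(-10\right) \left(- G{\left(3 \right)}\right) = - \left(- \frac{6}{5}\right)^{2} \left(-10\right) \left(- \left(-5\right) \sqrt{3}\right) = \left(-1\right) \frac{36}{25} \left(-10\right) 5 \sqrt{3} = \left(- \frac{36}{25}\right) \left(-10\right) 5 \sqrt{3} = \frac{72 \cdot 5 \sqrt{3}}{5} = 72 \sqrt{3}$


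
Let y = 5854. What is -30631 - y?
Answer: -36485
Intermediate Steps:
-30631 - y = -30631 - 1*5854 = -30631 - 5854 = -36485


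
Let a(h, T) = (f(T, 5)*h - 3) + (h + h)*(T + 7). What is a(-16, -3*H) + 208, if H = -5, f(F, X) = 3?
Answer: -547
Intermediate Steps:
a(h, T) = -3 + 3*h + 2*h*(7 + T) (a(h, T) = (3*h - 3) + (h + h)*(T + 7) = (-3 + 3*h) + (2*h)*(7 + T) = (-3 + 3*h) + 2*h*(7 + T) = -3 + 3*h + 2*h*(7 + T))
a(-16, -3*H) + 208 = (-3 + 17*(-16) + 2*(-3*(-5))*(-16)) + 208 = (-3 - 272 + 2*15*(-16)) + 208 = (-3 - 272 - 480) + 208 = -755 + 208 = -547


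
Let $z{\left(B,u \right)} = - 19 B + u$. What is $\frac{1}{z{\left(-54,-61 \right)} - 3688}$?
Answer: $- \frac{1}{2723} \approx -0.00036724$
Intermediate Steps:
$z{\left(B,u \right)} = u - 19 B$
$\frac{1}{z{\left(-54,-61 \right)} - 3688} = \frac{1}{\left(-61 - -1026\right) - 3688} = \frac{1}{\left(-61 + 1026\right) - 3688} = \frac{1}{965 - 3688} = \frac{1}{-2723} = - \frac{1}{2723}$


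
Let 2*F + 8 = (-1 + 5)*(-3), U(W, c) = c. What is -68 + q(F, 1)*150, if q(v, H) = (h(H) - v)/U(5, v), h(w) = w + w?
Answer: -248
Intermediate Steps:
h(w) = 2*w
F = -10 (F = -4 + ((-1 + 5)*(-3))/2 = -4 + (4*(-3))/2 = -4 + (½)*(-12) = -4 - 6 = -10)
q(v, H) = (-v + 2*H)/v (q(v, H) = (2*H - v)/v = (-v + 2*H)/v)
-68 + q(F, 1)*150 = -68 + ((-1*(-10) + 2*1)/(-10))*150 = -68 - (10 + 2)/10*150 = -68 - ⅒*12*150 = -68 - 6/5*150 = -68 - 180 = -248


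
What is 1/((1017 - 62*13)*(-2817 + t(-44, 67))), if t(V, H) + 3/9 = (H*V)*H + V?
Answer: -3/126838852 ≈ -2.3652e-8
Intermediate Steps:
t(V, H) = -1/3 + V + V*H**2 (t(V, H) = -1/3 + ((H*V)*H + V) = -1/3 + (V*H**2 + V) = -1/3 + (V + V*H**2) = -1/3 + V + V*H**2)
1/((1017 - 62*13)*(-2817 + t(-44, 67))) = 1/((1017 - 62*13)*(-2817 + (-1/3 - 44 - 44*67**2))) = 1/((1017 - 806)*(-2817 + (-1/3 - 44 - 44*4489))) = 1/(211*(-2817 + (-1/3 - 44 - 197516))) = 1/(211*(-2817 - 592681/3)) = 1/(211*(-601132/3)) = 1/(-126838852/3) = -3/126838852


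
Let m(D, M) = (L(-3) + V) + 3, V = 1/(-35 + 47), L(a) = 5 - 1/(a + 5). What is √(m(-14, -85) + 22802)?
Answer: √821145/6 ≈ 151.03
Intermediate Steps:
L(a) = 5 - 1/(5 + a)
V = 1/12 ≈ 0.083333
m(D, M) = 91/12 (m(D, M) = ((24 + 5*(-3))/(5 - 3) + 1/12) + 3 = ((24 - 15)/2 + 1/12) + 3 = ((½)*9 + 1/12) + 3 = (9/2 + 1/12) + 3 = 55/12 + 3 = 91/12)
√(m(-14, -85) + 22802) = √(91/12 + 22802) = √(273715/12) = √821145/6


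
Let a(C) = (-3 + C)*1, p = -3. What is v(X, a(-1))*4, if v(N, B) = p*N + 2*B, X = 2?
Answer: -56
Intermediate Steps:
a(C) = -3 + C
v(N, B) = -3*N + 2*B
v(X, a(-1))*4 = (-3*2 + 2*(-3 - 1))*4 = (-6 + 2*(-4))*4 = (-6 - 8)*4 = -14*4 = -56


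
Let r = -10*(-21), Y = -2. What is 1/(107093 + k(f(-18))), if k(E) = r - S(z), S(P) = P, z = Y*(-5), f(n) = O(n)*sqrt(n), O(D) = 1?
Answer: 1/107293 ≈ 9.3203e-6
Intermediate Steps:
f(n) = sqrt(n) (f(n) = 1*sqrt(n) = sqrt(n))
z = 10 (z = -2*(-5) = 10)
r = 210
k(E) = 200 (k(E) = 210 - 1*10 = 210 - 10 = 200)
1/(107093 + k(f(-18))) = 1/(107093 + 200) = 1/107293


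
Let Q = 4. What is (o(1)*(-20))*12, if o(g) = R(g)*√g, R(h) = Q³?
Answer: -15360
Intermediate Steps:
R(h) = 64 (R(h) = 4³ = 64)
o(g) = 64*√g
(o(1)*(-20))*12 = ((64*√1)*(-20))*12 = ((64*1)*(-20))*12 = (64*(-20))*12 = -1280*12 = -15360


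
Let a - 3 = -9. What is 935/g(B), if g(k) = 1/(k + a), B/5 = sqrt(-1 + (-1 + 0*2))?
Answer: -5610 + 4675*I*sqrt(2) ≈ -5610.0 + 6611.4*I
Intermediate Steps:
a = -6 (a = 3 - 9 = -6)
B = 5*I*sqrt(2) (B = 5*sqrt(-1 + (-1 + 0*2)) = 5*sqrt(-1 + (-1 + 0)) = 5*sqrt(-1 - 1) = 5*sqrt(-2) = 5*(I*sqrt(2)) = 5*I*sqrt(2) ≈ 7.0711*I)
g(k) = 1/(-6 + k) (g(k) = 1/(k - 6) = 1/(-6 + k))
935/g(B) = 935/(1/(-6 + 5*I*sqrt(2))) = 935*(-6 + 5*I*sqrt(2)) = -5610 + 4675*I*sqrt(2)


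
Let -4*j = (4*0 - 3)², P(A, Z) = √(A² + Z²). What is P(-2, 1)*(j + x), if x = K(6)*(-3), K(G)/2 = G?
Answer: -153*√5/4 ≈ -85.530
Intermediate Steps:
K(G) = 2*G
j = -9/4 (j = -(4*0 - 3)²/4 = -(0 - 3)²/4 = -¼*(-3)² = -¼*9 = -9/4 ≈ -2.2500)
x = -36 (x = (2*6)*(-3) = 12*(-3) = -36)
P(-2, 1)*(j + x) = √((-2)² + 1²)*(-9/4 - 36) = √(4 + 1)*(-153/4) = √5*(-153/4) = -153*√5/4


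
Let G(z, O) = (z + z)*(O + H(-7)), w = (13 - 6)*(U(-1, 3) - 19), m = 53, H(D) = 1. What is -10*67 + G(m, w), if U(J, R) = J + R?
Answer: -13178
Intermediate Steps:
w = -119 (w = (13 - 6)*((-1 + 3) - 19) = 7*(2 - 19) = 7*(-17) = -119)
G(z, O) = 2*z*(1 + O) (G(z, O) = (z + z)*(O + 1) = (2*z)*(1 + O) = 2*z*(1 + O))
-10*67 + G(m, w) = -10*67 + 2*53*(1 - 119) = -670 + 2*53*(-118) = -670 - 12508 = -13178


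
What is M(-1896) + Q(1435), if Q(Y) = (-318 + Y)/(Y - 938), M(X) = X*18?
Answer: -16960499/497 ≈ -34126.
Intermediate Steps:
M(X) = 18*X
Q(Y) = (-318 + Y)/(-938 + Y)
M(-1896) + Q(1435) = 18*(-1896) + (-318 + 1435)/(-938 + 1435) = -34128 + 1117/497 = -16960499/497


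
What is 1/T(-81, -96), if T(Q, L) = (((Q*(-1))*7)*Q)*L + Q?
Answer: 1/4408911 ≈ 2.2681e-7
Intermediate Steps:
T(Q, L) = Q - 7*L*Q² (T(Q, L) = ((-Q*7)*Q)*L + Q = ((-7*Q)*Q)*L + Q = (-7*Q²)*L + Q = -7*L*Q² + Q = Q - 7*L*Q²)
1/T(-81, -96) = 1/(-81*(1 - 7*(-96)*(-81))) = 1/(-81*(1 - 54432)) = 1/(-81*(-54431)) = 1/4408911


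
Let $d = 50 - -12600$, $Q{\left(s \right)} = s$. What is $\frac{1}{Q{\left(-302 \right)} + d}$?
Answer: $\frac{1}{12348} \approx 8.0985 \cdot 10^{-5}$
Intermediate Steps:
$d = 12650$ ($d = 50 + 12600 = 12650$)
$\frac{1}{Q{\left(-302 \right)} + d} = \frac{1}{-302 + 12650} = \frac{1}{12348}$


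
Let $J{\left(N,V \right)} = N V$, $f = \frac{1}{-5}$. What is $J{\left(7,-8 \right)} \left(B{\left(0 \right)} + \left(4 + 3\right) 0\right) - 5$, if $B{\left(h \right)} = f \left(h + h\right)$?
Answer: $-5$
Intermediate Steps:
$f = - \frac{1}{5} \approx -0.2$
$B{\left(h \right)} = - \frac{2 h}{5}$ ($B{\left(h \right)} = - \frac{h + h}{5} = - \frac{2 h}{5}$)
$J{\left(7,-8 \right)} \left(B{\left(0 \right)} + \left(4 + 3\right) 0\right) - 5 = 7 \left(-8\right) \left(\left(- \frac{2}{5}\right) 0 + \left(4 + 3\right) 0\right) - 5 = - 56 \left(0 + 7 \cdot 0\right) - 5 = - 56 \left(0 + 0\right) - 5 = \left(-56\right) 0 - 5 = 0 - 5 = -5$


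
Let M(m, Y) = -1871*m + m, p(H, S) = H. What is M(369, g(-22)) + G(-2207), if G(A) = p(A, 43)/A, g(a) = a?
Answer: -690029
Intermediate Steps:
M(m, Y) = -1870*m
G(A) = 1 (G(A) = A/A = 1)
M(369, g(-22)) + G(-2207) = -1870*369 + 1 = -690030 + 1 = -690029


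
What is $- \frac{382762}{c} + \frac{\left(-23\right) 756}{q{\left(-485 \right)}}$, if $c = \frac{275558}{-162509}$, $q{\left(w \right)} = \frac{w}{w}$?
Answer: $\frac{28705433677}{137779} \approx 2.0834 \cdot 10^{5}$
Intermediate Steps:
$q{\left(w \right)} = 1$
$c = - \frac{275558}{162509}$ ($c = 275558 \left(- \frac{1}{162509}\right) = - \frac{275558}{162509} \approx -1.6956$)
$- \frac{382762}{c} + \frac{\left(-23\right) 756}{q{\left(-485 \right)}} = - \frac{382762}{- \frac{275558}{162509}} + \frac{\left(-23\right) 756}{1} = \left(-382762\right) \left(- \frac{162509}{275558}\right) - 17388 = \frac{31101134929}{137779} - 17388 = \frac{28705433677}{137779}$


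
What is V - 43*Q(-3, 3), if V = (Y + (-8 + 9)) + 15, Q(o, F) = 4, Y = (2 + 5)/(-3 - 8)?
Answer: -1723/11 ≈ -156.64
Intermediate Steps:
Y = -7/11 (Y = 7/(-11) = 7*(-1/11) = -7/11 ≈ -0.63636)
V = 169/11 (V = (-7/11 + (-8 + 9)) + 15 = (-7/11 + 1) + 15 = 4/11 + 15 = 169/11 ≈ 15.364)
V - 43*Q(-3, 3) = 169/11 - 43*4 = 169/11 - 172 = -1723/11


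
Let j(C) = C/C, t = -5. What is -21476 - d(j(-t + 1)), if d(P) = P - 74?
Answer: -21403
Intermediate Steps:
j(C) = 1
d(P) = -74 + P
-21476 - d(j(-t + 1)) = -21476 - (-74 + 1) = -21476 - 1*(-73) = -21476 + 73 = -21403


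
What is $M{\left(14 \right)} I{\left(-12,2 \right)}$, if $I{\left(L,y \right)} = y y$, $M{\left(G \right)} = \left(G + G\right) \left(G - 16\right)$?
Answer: $-224$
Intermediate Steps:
$M{\left(G \right)} = 2 G \left(-16 + G\right)$
$I{\left(L,y \right)} = y^{2}$
$M{\left(14 \right)} I{\left(-12,2 \right)} = 2 \cdot 14 \left(-16 + 14\right) 2^{2} = 2 \cdot 14 \left(-2\right) 4 = \left(-56\right) 4 = -224$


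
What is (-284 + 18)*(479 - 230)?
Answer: -66234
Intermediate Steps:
(-284 + 18)*(479 - 230) = -266*249 = -66234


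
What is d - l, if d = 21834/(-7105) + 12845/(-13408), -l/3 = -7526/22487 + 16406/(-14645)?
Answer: -62639345609539/7460758447520 ≈ -8.3958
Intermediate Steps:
l = 1437419976/329322115 (l = -3*(-7526/22487 + 16406/(-14645)) = -3*(-7526*1/22487 + 16406*(-1/14645)) = -3*(-7526/22487 - 16406/14645) = -3*(-479139992/329322115) = 1437419976/329322115 ≈ 4.3648)
d = -384013997/95263840 (d = 21834*(-1/7105) + 12845*(-1/13408) = -21834/7105 - 12845/13408 = -384013997/95263840 ≈ -4.0311)
d - l = -384013997/95263840 - 1*1437419976/329322115 = -384013997/95263840 - 1437419976/329322115 = -62639345609539/7460758447520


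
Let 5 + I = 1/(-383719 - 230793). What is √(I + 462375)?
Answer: √10912654399451673/153628 ≈ 679.98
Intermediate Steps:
I = -3072561/614512 (I = -5 + 1/(-383719 - 230793) = -5 + 1/(-614512) = -5 - 1/614512 = -3072561/614512 ≈ -5.0000)
√(I + 462375) = √(-3072561/614512 + 462375) = √(284131913439/614512) = √10912654399451673/153628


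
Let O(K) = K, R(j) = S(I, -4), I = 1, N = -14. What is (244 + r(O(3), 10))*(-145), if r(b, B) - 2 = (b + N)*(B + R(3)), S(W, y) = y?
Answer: -26100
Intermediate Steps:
R(j) = -4
r(b, B) = 2 + (-14 + b)*(-4 + B) (r(b, B) = 2 + (b - 14)*(B - 4) = 2 + (-14 + b)*(-4 + B))
(244 + r(O(3), 10))*(-145) = (244 + (58 - 14*10 - 4*3 + 10*3))*(-145) = (244 + (58 - 140 - 12 + 30))*(-145) = (244 - 64)*(-145) = 180*(-145) = -26100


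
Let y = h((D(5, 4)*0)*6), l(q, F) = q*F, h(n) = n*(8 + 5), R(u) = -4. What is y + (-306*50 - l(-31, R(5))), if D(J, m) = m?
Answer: -15424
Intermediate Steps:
h(n) = 13*n (h(n) = n*13 = 13*n)
l(q, F) = F*q
y = 0 (y = 13*((4*0)*6) = 13*(0*6) = 13*0 = 0)
y + (-306*50 - l(-31, R(5))) = 0 + (-306*50 - (-4)*(-31)) = 0 + (-15300 - 1*124) = 0 + (-15300 - 124) = 0 - 15424 = -15424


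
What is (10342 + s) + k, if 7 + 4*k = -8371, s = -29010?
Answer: -41525/2 ≈ -20763.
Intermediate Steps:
k = -4189/2 (k = -7/4 + (¼)*(-8371) = -7/4 - 8371/4 = -4189/2 ≈ -2094.5)
(10342 + s) + k = (10342 - 29010) - 4189/2 = -18668 - 4189/2 = -41525/2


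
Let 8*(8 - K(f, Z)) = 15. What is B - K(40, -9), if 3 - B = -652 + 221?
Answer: 3423/8 ≈ 427.88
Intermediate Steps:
K(f, Z) = 49/8 (K(f, Z) = 8 - ⅛*15 = 8 - 15/8 = 49/8)
B = 434 (B = 3 - (-652 + 221) = 3 - 1*(-431) = 3 + 431 = 434)
B - K(40, -9) = 434 - 1*49/8 = 434 - 49/8 = 3423/8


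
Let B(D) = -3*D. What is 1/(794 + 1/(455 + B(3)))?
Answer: 446/354125 ≈ 0.0012594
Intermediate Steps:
1/(794 + 1/(455 + B(3))) = 1/(794 + 1/(455 - 3*3)) = 1/(794 + 1/(455 - 9)) = 1/(794 + 1/446) = 1/(354125/446) = 446/354125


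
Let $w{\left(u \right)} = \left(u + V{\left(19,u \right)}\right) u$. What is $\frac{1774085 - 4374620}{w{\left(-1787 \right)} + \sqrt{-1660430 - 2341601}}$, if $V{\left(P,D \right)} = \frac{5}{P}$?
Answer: $- \frac{2997471414897540}{3680252890818967} + \frac{938793135 i \sqrt{4002031}}{3680252890818967} \approx -0.81447 + 0.00051031 i$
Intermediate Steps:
$w{\left(u \right)} = u \left(\frac{5}{19} + u\right)$ ($w{\left(u \right)} = \left(u + \frac{5}{19}\right) u = \left(\frac{5}{19} + u\right) u = u \left(\frac{5}{19} + u\right)$)
$\frac{1774085 - 4374620}{w{\left(-1787 \right)} + \sqrt{-1660430 - 2341601}} = \frac{1774085 - 4374620}{\frac{1}{19} \left(-1787\right) \left(5 + 19 \left(-1787\right)\right) + \sqrt{-1660430 - 2341601}} = - \frac{2600535}{\frac{1}{19} \left(-1787\right) \left(5 - 33953\right) + \sqrt{-4002031}} = - \frac{2600535}{\frac{1}{19} \left(-1787\right) \left(-33948\right) + i \sqrt{4002031}} = - \frac{2600535}{\frac{60665076}{19} + i \sqrt{4002031}}$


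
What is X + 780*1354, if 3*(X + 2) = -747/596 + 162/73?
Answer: 45949595951/43508 ≈ 1.0561e+6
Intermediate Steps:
X = -73009/43508 (X = -2 + (-747/596 + 162/73)/3 = -2 + (⅓)*(42021/43508) = -2 + 14007/43508 = -73009/43508 ≈ -1.6781)
X + 780*1354 = -73009/43508 + 780*1354 = -73009/43508 + 1056120 = 45949595951/43508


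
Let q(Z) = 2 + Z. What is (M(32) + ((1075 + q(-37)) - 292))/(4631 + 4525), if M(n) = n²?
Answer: 443/2289 ≈ 0.19353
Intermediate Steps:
(M(32) + ((1075 + q(-37)) - 292))/(4631 + 4525) = (32² + ((1075 + (2 - 37)) - 292))/(4631 + 4525) = (1024 + ((1075 - 35) - 292))/9156 = (1024 + (1040 - 292))*(1/9156) = (1024 + 748)*(1/9156) = 1772*(1/9156) = 443/2289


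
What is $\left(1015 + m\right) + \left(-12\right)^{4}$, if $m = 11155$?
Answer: $32906$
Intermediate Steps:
$\left(1015 + m\right) + \left(-12\right)^{4} = \left(1015 + 11155\right) + \left(-12\right)^{4} = 12170 + 20736 = 32906$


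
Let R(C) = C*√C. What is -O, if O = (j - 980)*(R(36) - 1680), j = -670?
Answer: -2415600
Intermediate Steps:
R(C) = C^(3/2)
O = 2415600 (O = (-670 - 980)*(36^(3/2) - 1680) = -1650*(216 - 1680) = -1650*(-1464) = 2415600)
-O = -1*2415600 = -2415600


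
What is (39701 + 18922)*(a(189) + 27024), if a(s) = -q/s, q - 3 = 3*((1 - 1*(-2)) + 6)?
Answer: 33268591582/21 ≈ 1.5842e+9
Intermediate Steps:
q = 30 (q = 3 + 3*((1 - 1*(-2)) + 6) = 3 + 3*((1 + 2) + 6) = 3 + 3*(3 + 6) = 3 + 3*9 = 3 + 27 = 30)
a(s) = -30/s
(39701 + 18922)*(a(189) + 27024) = (39701 + 18922)*(-30/189 + 27024) = 58623*(-30*1/189 + 27024) = 58623*(-10/63 + 27024) = 58623*(1702502/63) = 33268591582/21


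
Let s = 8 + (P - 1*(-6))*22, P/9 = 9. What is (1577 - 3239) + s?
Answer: 260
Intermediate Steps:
P = 81 (P = 9*9 = 81)
s = 1922 (s = 8 + (81 - 1*(-6))*22 = 8 + (81 + 6)*22 = 8 + 87*22 = 8 + 1914 = 1922)
(1577 - 3239) + s = (1577 - 3239) + 1922 = -1662 + 1922 = 260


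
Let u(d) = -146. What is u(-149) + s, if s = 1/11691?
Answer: -1706885/11691 ≈ -146.00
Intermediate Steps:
s = 1/11691 ≈ 8.5536e-5
u(-149) + s = -146 + 1/11691 = -1706885/11691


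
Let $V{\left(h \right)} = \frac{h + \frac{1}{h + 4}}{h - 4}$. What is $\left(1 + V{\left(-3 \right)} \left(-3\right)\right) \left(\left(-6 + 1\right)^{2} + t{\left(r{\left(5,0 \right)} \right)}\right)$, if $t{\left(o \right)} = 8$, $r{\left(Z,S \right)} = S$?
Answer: $\frac{33}{7} \approx 4.7143$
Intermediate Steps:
$V{\left(h \right)} = \frac{h + \frac{1}{4 + h}}{-4 + h}$
$\left(1 + V{\left(-3 \right)} \left(-3\right)\right) \left(\left(-6 + 1\right)^{2} + t{\left(r{\left(5,0 \right)} \right)}\right) = \left(1 + \frac{1 + \left(-3\right)^{2} + 4 \left(-3\right)}{-16 + \left(-3\right)^{2}} \left(-3\right)\right) \left(\left(-6 + 1\right)^{2} + 8\right) = \left(1 + \frac{1 + 9 - 12}{-16 + 9} \left(-3\right)\right) \left(\left(-5\right)^{2} + 8\right) = \left(1 + \frac{1}{-7} \left(-2\right) \left(-3\right)\right) \left(25 + 8\right) = \left(1 + \left(- \frac{1}{7}\right) \left(-2\right) \left(-3\right)\right) 33 = \left(1 + \frac{2}{7} \left(-3\right)\right) 33 = \left(1 - \frac{6}{7}\right) 33 = \frac{1}{7} \cdot 33 = \frac{33}{7}$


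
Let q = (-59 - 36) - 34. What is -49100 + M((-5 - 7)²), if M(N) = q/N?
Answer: -2356843/48 ≈ -49101.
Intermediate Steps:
q = -129 (q = -95 - 34 = -129)
M(N) = -129/N
-49100 + M((-5 - 7)²) = -49100 - 129/(-5 - 7)² = -49100 - 129/((-12)²) = -49100 - 129/144 = -49100 - 129*1/144 = -49100 - 43/48 = -2356843/48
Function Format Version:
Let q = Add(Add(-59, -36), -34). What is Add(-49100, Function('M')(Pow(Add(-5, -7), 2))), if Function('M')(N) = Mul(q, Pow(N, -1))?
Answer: Rational(-2356843, 48) ≈ -49101.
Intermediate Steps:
q = -129 (q = Add(-95, -34) = -129)
Function('M')(N) = Mul(-129, Pow(N, -1))
Add(-49100, Function('M')(Pow(Add(-5, -7), 2))) = Add(-49100, Mul(-129, Pow(Pow(Add(-5, -7), 2), -1))) = Add(-49100, Mul(-129, Pow(Pow(-12, 2), -1))) = Add(-49100, Mul(-129, Pow(144, -1))) = Add(-49100, Mul(-129, Rational(1, 144))) = Add(-49100, Rational(-43, 48)) = Rational(-2356843, 48)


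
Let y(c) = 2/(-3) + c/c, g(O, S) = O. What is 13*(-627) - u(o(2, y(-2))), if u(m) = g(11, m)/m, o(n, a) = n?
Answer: -16313/2 ≈ -8156.5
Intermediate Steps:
y(c) = ⅓ (y(c) = 2*(-⅓) + 1 = -⅔ + 1 = ⅓)
u(m) = 11/m
13*(-627) - u(o(2, y(-2))) = 13*(-627) - 11/2 = -8151 - 11/2 = -16313/2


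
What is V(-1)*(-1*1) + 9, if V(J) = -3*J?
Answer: 6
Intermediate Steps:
V(-1)*(-1*1) + 9 = (-3*(-1))*(-1*1) + 9 = 3*(-1) + 9 = -3 + 9 = 6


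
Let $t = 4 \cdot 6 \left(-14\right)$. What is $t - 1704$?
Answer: $-2040$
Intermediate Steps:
$t = -336$ ($t = 24 \left(-14\right) = -336$)
$t - 1704 = -336 - 1704 = -2040$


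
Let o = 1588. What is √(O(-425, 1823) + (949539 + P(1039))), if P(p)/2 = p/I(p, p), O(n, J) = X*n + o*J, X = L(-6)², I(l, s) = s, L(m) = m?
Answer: √3829165 ≈ 1956.8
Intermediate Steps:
X = 36 (X = (-6)² = 36)
O(n, J) = 36*n + 1588*J
P(p) = 2 (P(p) = 2*(p/p) = 2*1 = 2)
√(O(-425, 1823) + (949539 + P(1039))) = √((36*(-425) + 1588*1823) + (949539 + 2)) = √((-15300 + 2894924) + 949541) = √(2879624 + 949541) = √3829165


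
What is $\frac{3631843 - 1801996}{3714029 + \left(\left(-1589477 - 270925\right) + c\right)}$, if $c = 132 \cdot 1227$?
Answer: $\frac{1829847}{2015591} \approx 0.90785$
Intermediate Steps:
$c = 161964$
$\frac{3631843 - 1801996}{3714029 + \left(\left(-1589477 - 270925\right) + c\right)} = \frac{3631843 - 1801996}{3714029 + \left(\left(-1589477 - 270925\right) + 161964\right)} = \frac{1829847}{3714029 + \left(-1860402 + 161964\right)} = \frac{1829847}{3714029 - 1698438} = \frac{1829847}{2015591}$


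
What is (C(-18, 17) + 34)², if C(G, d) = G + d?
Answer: 1089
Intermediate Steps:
(C(-18, 17) + 34)² = ((-18 + 17) + 34)² = (-1 + 34)² = 33² = 1089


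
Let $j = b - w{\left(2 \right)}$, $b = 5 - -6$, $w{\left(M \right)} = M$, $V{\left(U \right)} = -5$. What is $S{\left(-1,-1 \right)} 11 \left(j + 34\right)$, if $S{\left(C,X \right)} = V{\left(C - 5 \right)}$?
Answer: $-2365$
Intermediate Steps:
$b = 11$ ($b = 5 + 6 = 11$)
$S{\left(C,X \right)} = -5$
$j = 9$ ($j = 11 - 2 = 9$)
$S{\left(-1,-1 \right)} 11 \left(j + 34\right) = \left(-5\right) 11 \left(9 + 34\right) = \left(-55\right) 43 = -2365$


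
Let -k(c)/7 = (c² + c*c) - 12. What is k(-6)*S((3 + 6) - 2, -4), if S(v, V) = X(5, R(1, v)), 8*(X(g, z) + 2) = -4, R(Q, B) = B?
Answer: 1050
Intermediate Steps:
k(c) = 84 - 14*c² (k(c) = -7*((c² + c*c) - 12) = -7*((c² + c²) - 12) = -7*(2*c² - 12) = -7*(-12 + 2*c²) = 84 - 14*c²)
X(g, z) = -5/2 (X(g, z) = -2 + (⅛)*(-4) = -2 - ½ = -5/2)
S(v, V) = -5/2
k(-6)*S((3 + 6) - 2, -4) = (84 - 14*(-6)²)*(-5/2) = (84 - 14*36)*(-5/2) = (84 - 504)*(-5/2) = -420*(-5/2) = 1050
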